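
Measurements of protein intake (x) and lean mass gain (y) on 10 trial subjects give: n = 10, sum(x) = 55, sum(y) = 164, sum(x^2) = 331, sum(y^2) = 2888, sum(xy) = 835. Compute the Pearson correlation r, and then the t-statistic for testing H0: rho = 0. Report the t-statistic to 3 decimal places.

-5.551

S_xy = nΣxy − ΣxΣy = 10·835 − 55·164 = 8350 − 9020 = -670
S_xx = nΣx² − (Σx)² = 10·331 − 55² = 3310 − 3025 = 285
S_yy = nΣy² − (Σy)² = 10·2888 − 164² = 28880 − 26896 = 1984
r = S_xy / √(S_xx·S_yy) = -670 / √(285·1984) = -670 / √565440 = -670 / 751.9574 = -0.8910
t = r·√(n−2)/√(1−r²) = -0.8910·√8 / √(1−0.793881) = -2.520129 / 0.454003 = -5.551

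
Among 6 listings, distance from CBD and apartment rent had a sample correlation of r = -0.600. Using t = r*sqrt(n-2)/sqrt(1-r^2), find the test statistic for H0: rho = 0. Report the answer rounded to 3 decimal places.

-1.500

1 − r² = 1 − 0.360000 = 0.640000;  √(1−r²) = 0.800000
√(n−2) = √4 = 2.000000
t = r·√(n−2)/√(1−r²) = -0.600 · 2.000000 / 0.800000 = -1.500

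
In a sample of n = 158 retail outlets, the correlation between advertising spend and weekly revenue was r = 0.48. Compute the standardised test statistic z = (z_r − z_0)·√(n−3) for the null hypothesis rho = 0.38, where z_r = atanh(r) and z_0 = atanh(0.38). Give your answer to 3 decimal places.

1.530

Fisher z: atanh(0.48) = 0.522984, atanh(0.38) = 0.400060
z = (z_r − z_0)·√(n−3) = (0.522984 − 0.400060)·√155 = 0.122924 · 12.449900 = 1.530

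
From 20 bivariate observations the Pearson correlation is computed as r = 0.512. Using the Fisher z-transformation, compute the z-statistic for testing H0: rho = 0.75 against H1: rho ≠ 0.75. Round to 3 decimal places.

z_r = atanh(0.512) = 0.565437,  z_0 = atanh(0.75) = 0.972955
SE = 1/√(n−3) = 1/√17 = 0.242536
z = (z_r − z_0)/SE = (0.565437 − 0.972955) / 0.242536 = -0.407518 / 0.242536 = -1.680

-1.680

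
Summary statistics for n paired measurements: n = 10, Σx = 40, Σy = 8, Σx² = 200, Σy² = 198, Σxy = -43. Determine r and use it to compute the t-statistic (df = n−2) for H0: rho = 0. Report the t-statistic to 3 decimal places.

S_xy = nΣxy − ΣxΣy = 10·(-43) − 40·8 = -430 − 320 = -750
S_xx = nΣx² − (Σx)² = 10·200 − 40² = 2000 − 1600 = 400
S_yy = nΣy² − (Σy)² = 10·198 − 8² = 1980 − 64 = 1916
r = S_xy / √(S_xx·S_yy) = -750 / √(400·1916) = -750 / √766400 = -750 / 875.4427 = -0.8567
t = r·√(n−2)/√(1−r²) = -0.8567·√8 / √(1−0.733935) = -2.423114 / 0.515815 = -4.698

-4.698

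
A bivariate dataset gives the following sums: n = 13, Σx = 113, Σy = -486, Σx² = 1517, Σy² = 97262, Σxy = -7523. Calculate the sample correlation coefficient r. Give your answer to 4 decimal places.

-0.5072

S_xy = nΣxy − ΣxΣy = 13·(-7523) − 113·(-486) = -97799 − (-54918) = -42881
S_xx = nΣx² − (Σx)² = 13·1517 − 113² = 19721 − 12769 = 6952
S_yy = nΣy² − (Σy)² = 13·97262 − (-486)² = 1264406 − 236196 = 1028210
r = S_xy / √(S_xx·S_yy) = -42881 / √(6952·1028210) = -42881 / √7148115920 = -42881 / 84546.5311 = -0.5072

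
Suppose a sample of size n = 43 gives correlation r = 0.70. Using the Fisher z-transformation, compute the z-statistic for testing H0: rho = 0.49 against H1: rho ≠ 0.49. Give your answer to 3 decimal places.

2.095

Fisher z: atanh(0.70) = 0.867301, atanh(0.49) = 0.536060
z = (z_r − z_0)·√(n−3) = (0.867301 − 0.536060)·√40 = 0.331241 · 6.324555 = 2.095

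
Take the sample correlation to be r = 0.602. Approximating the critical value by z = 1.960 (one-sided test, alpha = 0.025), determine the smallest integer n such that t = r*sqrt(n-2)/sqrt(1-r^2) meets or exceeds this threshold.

9

r√(n−2)/√(1−r²) ≥ 1.960  ⇔  n−2 ≥ (1.960)²·(1−r²)/r²
(1−r²)/r² = (1−0.362404)/0.362404 = 1.7594
n ≥ 2 + 3.8416·1.7594 = 2 + 6.7589 = 8.7589
⌈8.7589⌉ = 9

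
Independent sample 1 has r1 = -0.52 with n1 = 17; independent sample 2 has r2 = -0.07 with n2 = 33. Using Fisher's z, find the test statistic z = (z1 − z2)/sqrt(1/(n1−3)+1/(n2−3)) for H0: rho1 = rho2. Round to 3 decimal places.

Fisher z-transforms: z1 = atanh(-0.52) = -0.576340, z2 = atanh(-0.07) = -0.070115; difference d = -0.506225
Var(d) = 1/14 + 1/30 = 0.0714286 + 0.0333333 = 0.1047619
z = d/√Var(d) = -0.506225 / √0.1047619 = -0.506225 / 0.323669 = -1.564

-1.564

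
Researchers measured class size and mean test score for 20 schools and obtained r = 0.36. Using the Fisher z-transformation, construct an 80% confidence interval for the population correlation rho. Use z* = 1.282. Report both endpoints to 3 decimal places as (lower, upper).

z_r = atanh(0.36) = 0.376886;  SE = 1/√(n−3) = 1/√17 = 0.242536
z-limits: 0.376886 ± 1.282·0.242536 = 0.376886 ± 0.310931 = [0.065955, 0.687817]
ρ-limits: (tanh 0.065955, tanh 0.687817) = (0.066, 0.597)

(0.066, 0.597)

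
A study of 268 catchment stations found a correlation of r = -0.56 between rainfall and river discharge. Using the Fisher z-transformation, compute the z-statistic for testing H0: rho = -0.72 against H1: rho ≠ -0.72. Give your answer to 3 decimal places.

4.474

Fisher z: atanh(-0.56) = -0.632833, atanh(-0.72) = -0.907645
z = (z_r − z_0)·√(n−3) = (-0.632833 − (-0.907645))·√265 = 0.274812 · 16.278821 = 4.474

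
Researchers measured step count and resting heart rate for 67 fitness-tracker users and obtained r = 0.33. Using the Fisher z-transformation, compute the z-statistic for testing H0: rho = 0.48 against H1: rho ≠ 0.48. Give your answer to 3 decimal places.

Fisher z: atanh(0.33) = 0.342828, atanh(0.48) = 0.522984
z = (z_r − z_0)·√(n−3) = (0.342828 − 0.522984)·√64 = -0.180156 · 8.000000 = -1.441

-1.441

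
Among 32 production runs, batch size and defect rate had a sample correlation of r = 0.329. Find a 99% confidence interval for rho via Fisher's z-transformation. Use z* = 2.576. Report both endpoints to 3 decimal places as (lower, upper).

(-0.136, 0.675)

z_r = atanh(0.329) = 0.341706;  SE = 1/√(n−3) = 1/√29 = 0.185695
z-limits: 0.341706 ± 2.576·0.185695 = 0.341706 ± 0.478350 = [-0.136644, 0.820056]
ρ-limits: (tanh -0.136644, tanh 0.820056) = (-0.136, 0.675)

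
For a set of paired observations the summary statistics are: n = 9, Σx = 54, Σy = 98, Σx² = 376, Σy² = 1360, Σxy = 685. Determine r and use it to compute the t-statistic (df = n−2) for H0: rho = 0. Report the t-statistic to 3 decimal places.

3.364

S_xy = nΣxy − ΣxΣy = 9·685 − 54·98 = 6165 − 5292 = 873
S_xx = nΣx² − (Σx)² = 9·376 − 54² = 3384 − 2916 = 468
S_yy = nΣy² − (Σy)² = 9·1360 − 98² = 12240 − 9604 = 2636
r = S_xy / √(S_xx·S_yy) = 873 / √(468·2636) = 873 / √1233648 = 873 / 1110.6971 = 0.7860
t = r·√(n−2)/√(1−r²) = 0.7860·√7 / √(1−0.617796) = 2.079561 / 0.618226 = 3.364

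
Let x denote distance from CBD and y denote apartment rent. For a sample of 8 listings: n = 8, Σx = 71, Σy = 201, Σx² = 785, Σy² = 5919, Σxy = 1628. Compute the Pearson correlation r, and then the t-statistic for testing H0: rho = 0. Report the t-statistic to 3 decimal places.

Numerator: nΣxy − (Σx)(Σy) = 8·1628 − (71)(201) = -1247
Denominator: √[(nΣx²−(Σx)²)(nΣy²−(Σy)²)]
  nΣx²−(Σx)² = 8·785 − 5041 = 1239;  nΣy²−(Σy)² = 8·5919 − 40401 = 6951
  √(1239·6951) = √8612289 = 2934.6702
r = -1247 / 2934.6702 = -0.4249
t = r·√(n−2)/√(1−r²) = -0.4249·√6 / √(1−0.180540) = -1.040788 / 0.905240 = -1.150

-1.150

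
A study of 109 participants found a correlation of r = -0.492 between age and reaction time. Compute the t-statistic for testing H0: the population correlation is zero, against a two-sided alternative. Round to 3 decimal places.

1 − r² = 1 − 0.242064 = 0.757936;  √(1−r²) = 0.870595
√(n−2) = √107 = 10.344080
t = r·√(n−2)/√(1−r²) = -0.492 · 10.344080 / 0.870595 = -5.846

-5.846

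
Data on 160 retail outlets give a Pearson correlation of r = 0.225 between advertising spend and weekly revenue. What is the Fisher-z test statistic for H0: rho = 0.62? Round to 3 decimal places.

-6.216

z_r = atanh(0.225) = 0.228917,  z_0 = atanh(0.62) = 0.725005
SE = 1/√(n−3) = 1/√157 = 0.079809
z = (z_r − z_0)/SE = (0.228917 − 0.725005) / 0.079809 = -0.496088 / 0.079809 = -6.216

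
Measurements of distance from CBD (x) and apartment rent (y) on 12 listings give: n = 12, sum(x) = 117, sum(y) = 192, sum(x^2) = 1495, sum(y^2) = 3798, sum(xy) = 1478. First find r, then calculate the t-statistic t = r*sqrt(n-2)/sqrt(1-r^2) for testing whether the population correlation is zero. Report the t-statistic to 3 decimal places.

S_xy = nΣxy − ΣxΣy = 12·1478 − 117·192 = 17736 − 22464 = -4728
S_xx = nΣx² − (Σx)² = 12·1495 − 117² = 17940 − 13689 = 4251
S_yy = nΣy² − (Σy)² = 12·3798 − 192² = 45576 − 36864 = 8712
r = S_xy / √(S_xx·S_yy) = -4728 / √(4251·8712) = -4728 / √37034712 = -4728 / 6085.6152 = -0.7769
t = r·√(n−2)/√(1−r²) = -0.7769·√10 / √(1−0.603574) = -2.456774 / 0.629624 = -3.902

-3.902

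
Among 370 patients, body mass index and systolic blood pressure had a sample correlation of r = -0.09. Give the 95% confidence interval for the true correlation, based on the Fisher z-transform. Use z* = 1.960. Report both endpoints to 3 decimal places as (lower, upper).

Fisher z: z_r = atanh(r) = ½·ln((1+(-0.09))/(1−(-0.09))) = -0.090244
SE(z) = 1/√(n−3) = 1/√367 = 0.052200
95% ⇒ z* = 1.960; margin = 1.960·0.052200 = 0.102312
CI on z-scale: (-0.192556, 0.012068)
Back-transform: tanh(-0.192556) = -0.190211, tanh(0.012068) = 0.012067

(-0.190, 0.012)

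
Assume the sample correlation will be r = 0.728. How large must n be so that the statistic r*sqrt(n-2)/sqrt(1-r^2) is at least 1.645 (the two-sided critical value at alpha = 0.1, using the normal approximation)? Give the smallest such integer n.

5

r√(n−2)/√(1−r²) ≥ 1.645  ⇔  n−2 ≥ (1.645)²·(1−r²)/r²
(1−r²)/r² = (1−0.529984)/0.529984 = 0.8868
n ≥ 2 + 2.706025·0.8868 = 2 + 2.3997 = 4.3997
⌈4.3997⌉ = 5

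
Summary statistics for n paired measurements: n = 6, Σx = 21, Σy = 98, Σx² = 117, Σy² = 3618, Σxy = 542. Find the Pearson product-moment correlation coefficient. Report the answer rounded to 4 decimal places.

Numerator: nΣxy − (Σx)(Σy) = 6·542 − (21)(98) = 1194
Denominator: √[(nΣx²−(Σx)²)(nΣy²−(Σy)²)]
  nΣx²−(Σx)² = 6·117 − 441 = 261;  nΣy²−(Σy)² = 6·3618 − 9604 = 12104
  √(261·12104) = √3159144 = 1777.3981
r = 1194 / 1777.3981 = 0.6718

0.6718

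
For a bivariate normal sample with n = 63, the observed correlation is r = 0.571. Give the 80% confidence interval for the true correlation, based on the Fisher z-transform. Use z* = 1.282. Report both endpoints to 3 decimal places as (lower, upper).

Fisher z: z_r = atanh(r) = ½·ln((1+0.571)/(1−0.571)) = 0.649005
SE(z) = 1/√(n−3) = 1/√60 = 0.129099
80% ⇒ z* = 1.282; margin = 1.282·0.129099 = 0.165505
CI on z-scale: (0.483500, 0.814510)
Back-transform: tanh(0.483500) = 0.449042, tanh(0.814510) = 0.672071

(0.449, 0.672)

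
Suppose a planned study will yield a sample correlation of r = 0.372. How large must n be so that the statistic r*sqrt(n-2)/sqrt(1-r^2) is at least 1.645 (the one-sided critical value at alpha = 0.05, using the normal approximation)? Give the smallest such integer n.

r√(n−2)/√(1−r²) ≥ 1.645  ⇔  n−2 ≥ (1.645)²·(1−r²)/r²
(1−r²)/r² = (1−0.138384)/0.138384 = 6.2263
n ≥ 2 + 2.706025·6.2263 = 2 + 16.8485 = 18.8485
⌈18.8485⌉ = 19

19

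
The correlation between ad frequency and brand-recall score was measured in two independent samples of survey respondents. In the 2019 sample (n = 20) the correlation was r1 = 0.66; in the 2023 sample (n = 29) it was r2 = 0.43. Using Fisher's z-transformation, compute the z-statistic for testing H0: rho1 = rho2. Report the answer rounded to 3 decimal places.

z1 = atanh(0.66) = 0.792814,  z2 = atanh(0.43) = 0.459897
SE = √(1/(n1−3) + 1/(n2−3)) = √(1/17 + 1/26) = √(0.0588235 + 0.0384615) = √0.0972850 = 0.311905
z = (z1 − z2)/SE = (0.792814 − 0.459897) / 0.311905 = 0.332917 / 0.311905 = 1.067

1.067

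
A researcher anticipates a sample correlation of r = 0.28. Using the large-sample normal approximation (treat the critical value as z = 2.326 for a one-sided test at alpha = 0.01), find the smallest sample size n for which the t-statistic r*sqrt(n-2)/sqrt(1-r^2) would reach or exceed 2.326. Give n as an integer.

r√(n−2)/√(1−r²) ≥ 2.326  ⇔  n−2 ≥ (2.326)²·(1−r²)/r²
(1−r²)/r² = (1−0.0784)/0.0784 = 11.7551
n ≥ 2 + 5.410276·11.7551 = 2 + 63.5983 = 65.5983
⌈65.5983⌉ = 66

66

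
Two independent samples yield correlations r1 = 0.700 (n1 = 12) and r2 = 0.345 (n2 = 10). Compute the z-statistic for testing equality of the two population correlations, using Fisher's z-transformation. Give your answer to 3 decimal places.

1.007

Fisher z-transforms: z1 = atanh(0.700) = 0.867301, z2 = atanh(0.345) = 0.359757; difference d = 0.507544
Var(d) = 1/9 + 1/7 = 0.1111111 + 0.1428571 = 0.2539682
z = d/√Var(d) = 0.507544 / √0.2539682 = 0.507544 / 0.503953 = 1.007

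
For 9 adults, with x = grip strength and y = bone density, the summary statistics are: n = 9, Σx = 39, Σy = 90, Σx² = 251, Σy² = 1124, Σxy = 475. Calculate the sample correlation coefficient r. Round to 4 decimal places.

S_xy = nΣxy − ΣxΣy = 9·475 − 39·90 = 4275 − 3510 = 765
S_xx = nΣx² − (Σx)² = 9·251 − 39² = 2259 − 1521 = 738
S_yy = nΣy² − (Σy)² = 9·1124 − 90² = 10116 − 8100 = 2016
r = S_xy / √(S_xx·S_yy) = 765 / √(738·2016) = 765 / √1487808 = 765 / 1219.7574 = 0.6272

0.6272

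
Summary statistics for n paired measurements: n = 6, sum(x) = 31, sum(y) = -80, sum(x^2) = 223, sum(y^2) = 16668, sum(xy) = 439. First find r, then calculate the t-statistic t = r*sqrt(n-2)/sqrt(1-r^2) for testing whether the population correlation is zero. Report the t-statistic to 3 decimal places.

Numerator: nΣxy − (Σx)(Σy) = 6·439 − (31)(-80) = 5114
Denominator: √[(nΣx²−(Σx)²)(nΣy²−(Σy)²)]
  nΣx²−(Σx)² = 6·223 − 961 = 377;  nΣy²−(Σy)² = 6·16668 − 6400 = 93608
  √(377·93608) = √35290216 = 5940.5569
r = 5114 / 5940.5569 = 0.8609
t = r·√(n−2)/√(1−r²) = 0.8609·√4 / √(1−0.741149) = 1.721800 / 0.508774 = 3.384

3.384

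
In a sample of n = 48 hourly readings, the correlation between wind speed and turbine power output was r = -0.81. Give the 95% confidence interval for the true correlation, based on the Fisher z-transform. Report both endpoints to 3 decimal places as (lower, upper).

(-0.889, -0.683)

Fisher z: z_r = atanh(r) = ½·ln((1+(-0.81))/(1−(-0.81))) = -1.127029
SE(z) = 1/√(n−3) = 1/√45 = 0.149071
95% ⇒ z* = 1.960; margin = 1.960·0.149071 = 0.292179
CI on z-scale: (-1.419208, -0.834850)
Back-transform: tanh(-1.419208) = -0.889434, tanh(-0.834850) = -0.683072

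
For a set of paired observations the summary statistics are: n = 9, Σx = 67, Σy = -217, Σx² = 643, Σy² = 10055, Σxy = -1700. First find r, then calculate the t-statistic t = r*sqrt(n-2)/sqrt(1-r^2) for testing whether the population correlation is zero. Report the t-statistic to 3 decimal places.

-0.270

Numerator: nΣxy − (Σx)(Σy) = 9·(-1700) − (67)(-217) = -761
Denominator: √[(nΣx²−(Σx)²)(nΣy²−(Σy)²)]
  nΣx²−(Σx)² = 9·643 − 4489 = 1298;  nΣy²−(Σy)² = 9·10055 − 47089 = 43406
  √(1298·43406) = √56340988 = 7506.0634
r = -761 / 7506.0634 = -0.1014
t = r·√(n−2)/√(1−r²) = -0.1014·√7 / √(1−0.010282) = -0.268279 / 0.994846 = -0.270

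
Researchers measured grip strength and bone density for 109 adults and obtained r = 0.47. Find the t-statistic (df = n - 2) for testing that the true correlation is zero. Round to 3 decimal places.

1 − r² = 1 − 0.2209 = 0.7791;  √(1−r²) = 0.882666
√(n−2) = √107 = 10.344080
t = r·√(n−2)/√(1−r²) = 0.47 · 10.344080 / 0.882666 = 5.508

5.508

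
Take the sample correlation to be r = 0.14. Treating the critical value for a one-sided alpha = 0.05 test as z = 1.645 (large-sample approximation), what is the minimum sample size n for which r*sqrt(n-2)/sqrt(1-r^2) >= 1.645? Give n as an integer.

138

Need r·√(n−2)/√(1−r²) ≥ 1.645
√(n−2) ≥ 1.645·√(1−0.0196) / 0.14 = 1.645·0.990152 / 0.14 = 11.6343
n−2 ≥ 135.3569  ⇒  n ≥ 137.3569
Smallest integer n = 138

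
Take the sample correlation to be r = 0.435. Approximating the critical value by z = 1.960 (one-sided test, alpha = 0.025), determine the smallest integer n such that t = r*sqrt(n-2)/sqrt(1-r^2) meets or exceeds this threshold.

Need r·√(n−2)/√(1−r²) ≥ 1.960
√(n−2) ≥ 1.960·√(1−0.189225) / 0.435 = 1.960·0.900430 / 0.435 = 4.0571
n−2 ≥ 16.4601  ⇒  n ≥ 18.4601
Smallest integer n = 19

19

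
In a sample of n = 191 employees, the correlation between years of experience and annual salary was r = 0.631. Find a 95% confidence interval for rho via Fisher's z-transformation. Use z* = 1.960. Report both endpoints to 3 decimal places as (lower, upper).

z_r = atanh(0.631) = 0.743076;  SE = 1/√(n−3) = 1/√188 = 0.072932
z-limits: 0.743076 ± 1.960·0.072932 = 0.743076 ± 0.142947 = [0.600129, 0.886023]
ρ-limits: (tanh 0.600129, tanh 0.886023) = (0.537, 0.709)

(0.537, 0.709)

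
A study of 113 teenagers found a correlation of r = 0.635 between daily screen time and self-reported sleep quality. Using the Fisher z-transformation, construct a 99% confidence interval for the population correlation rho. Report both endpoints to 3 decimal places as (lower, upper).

(0.465, 0.760)

Fisher z: z_r = atanh(r) = ½·ln((1+0.635)/(1−0.635)) = 0.749750
SE(z) = 1/√(n−3) = 1/√110 = 0.095346
99% ⇒ z* = 2.576; margin = 2.576·0.095346 = 0.245611
CI on z-scale: (0.504139, 0.995361)
Back-transform: tanh(0.504139) = 0.465366, tanh(0.995361) = 0.759639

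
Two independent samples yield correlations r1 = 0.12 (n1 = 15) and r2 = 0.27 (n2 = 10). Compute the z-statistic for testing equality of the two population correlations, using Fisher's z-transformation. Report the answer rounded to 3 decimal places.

-0.329

z1 = atanh(0.12) = 0.120581,  z2 = atanh(0.27) = 0.276864
SE = √(1/(n1−3) + 1/(n2−3)) = √(1/12 + 1/7) = √(0.0833333 + 0.1428571) = √0.2261904 = 0.475595
z = (z1 − z2)/SE = (0.120581 − 0.276864) / 0.475595 = -0.156283 / 0.475595 = -0.329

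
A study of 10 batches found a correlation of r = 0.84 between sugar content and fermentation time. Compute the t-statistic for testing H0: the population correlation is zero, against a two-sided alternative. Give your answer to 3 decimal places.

1 − r² = 1 − 0.7056 = 0.2944;  √(1−r²) = 0.542586
√(n−2) = √8 = 2.828427
t = r·√(n−2)/√(1−r²) = 0.84 · 2.828427 / 0.542586 = 4.379

4.379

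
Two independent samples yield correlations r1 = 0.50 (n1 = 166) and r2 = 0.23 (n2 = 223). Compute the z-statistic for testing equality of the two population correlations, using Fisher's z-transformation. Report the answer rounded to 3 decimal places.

z1 = atanh(0.50) = 0.549306,  z2 = atanh(0.23) = 0.234189
SE = √(1/(n1−3) + 1/(n2−3)) = √(1/163 + 1/220) = √(0.0061350 + 0.0045455) = √0.0106805 = 0.103347
z = (z1 − z2)/SE = (0.549306 − 0.234189) / 0.103347 = 0.315117 / 0.103347 = 3.049

3.049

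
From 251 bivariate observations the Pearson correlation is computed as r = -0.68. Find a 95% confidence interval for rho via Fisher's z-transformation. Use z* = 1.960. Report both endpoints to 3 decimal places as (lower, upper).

(-0.741, -0.607)

z_r = atanh(-0.68) = -0.829114;  SE = 1/√(n−3) = 1/√248 = 0.063500
z-limits: -0.829114 ± 1.960·0.063500 = -0.829114 ± 0.124460 = [-0.953574, -0.704654]
ρ-limits: (tanh -0.953574, tanh -0.704654) = (-0.741, -0.607)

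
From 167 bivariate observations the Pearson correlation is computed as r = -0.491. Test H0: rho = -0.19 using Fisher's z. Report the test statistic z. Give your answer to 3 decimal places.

Fisher z: atanh(-0.491) = -0.537377, atanh(-0.19) = -0.192337
z = (z_r − z_0)·√(n−3) = (-0.537377 − (-0.192337))·√164 = -0.345040 · 12.806248 = -4.419

-4.419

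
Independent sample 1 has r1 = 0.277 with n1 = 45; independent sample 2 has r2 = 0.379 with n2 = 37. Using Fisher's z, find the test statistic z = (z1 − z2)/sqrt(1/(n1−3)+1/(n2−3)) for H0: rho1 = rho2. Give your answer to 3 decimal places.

-0.496

Fisher z-transforms: z1 = atanh(0.277) = 0.284430, z2 = atanh(0.379) = 0.398891; difference d = -0.114461
Var(d) = 1/42 + 1/34 = 0.0238095 + 0.0294118 = 0.0532213
z = d/√Var(d) = -0.114461 / √0.0532213 = -0.114461 / 0.230697 = -0.496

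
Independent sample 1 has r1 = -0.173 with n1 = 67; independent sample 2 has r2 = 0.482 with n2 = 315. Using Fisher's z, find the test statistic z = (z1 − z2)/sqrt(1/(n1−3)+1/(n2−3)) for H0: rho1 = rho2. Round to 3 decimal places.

z1 = atanh(-0.173) = -0.174758,  z2 = atanh(0.482) = 0.525586
SE = √(1/(n1−3) + 1/(n2−3)) = √(1/64 + 1/312) = √(0.0156250 + 0.0032051) = √0.0188301 = 0.137223
z = (z1 − z2)/SE = (-0.174758 − 0.525586) / 0.137223 = -0.700344 / 0.137223 = -5.104

-5.104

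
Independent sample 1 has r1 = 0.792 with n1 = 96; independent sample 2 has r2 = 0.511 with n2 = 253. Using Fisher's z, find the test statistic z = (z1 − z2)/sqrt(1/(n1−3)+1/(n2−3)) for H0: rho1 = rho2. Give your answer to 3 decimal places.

4.221

Fisher z-transforms: z1 = atanh(0.792) = 1.076775, z2 = atanh(0.511) = 0.564082; difference d = 0.512693
Var(d) = 1/93 + 1/250 = 0.0107527 + 0.0040000 = 0.0147527
z = d/√Var(d) = 0.512693 / √0.0147527 = 0.512693 / 0.121461 = 4.221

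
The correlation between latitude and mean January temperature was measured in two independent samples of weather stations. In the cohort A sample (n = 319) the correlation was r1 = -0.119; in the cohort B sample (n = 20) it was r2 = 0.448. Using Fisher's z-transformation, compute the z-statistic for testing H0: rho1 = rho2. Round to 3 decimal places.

z1 = atanh(-0.119) = -0.119567,  z2 = atanh(0.448) = 0.482195
SE = √(1/(n1−3) + 1/(n2−3)) = √(1/316 + 1/17) = √(0.0031646 + 0.0588235) = √0.0619881 = 0.248974
z = (z1 − z2)/SE = (-0.119567 − 0.482195) / 0.248974 = -0.601762 / 0.248974 = -2.417

-2.417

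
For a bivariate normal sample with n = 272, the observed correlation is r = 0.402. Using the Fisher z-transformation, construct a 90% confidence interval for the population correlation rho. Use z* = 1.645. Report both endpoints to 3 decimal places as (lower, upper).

(0.315, 0.483)

z_r = atanh(0.402) = 0.426032;  SE = 1/√(n−3) = 1/√269 = 0.060971
z-limits: 0.426032 ± 1.645·0.060971 = 0.426032 ± 0.100297 = [0.325735, 0.526329]
ρ-limits: (tanh 0.325735, tanh 0.526329) = (0.315, 0.483)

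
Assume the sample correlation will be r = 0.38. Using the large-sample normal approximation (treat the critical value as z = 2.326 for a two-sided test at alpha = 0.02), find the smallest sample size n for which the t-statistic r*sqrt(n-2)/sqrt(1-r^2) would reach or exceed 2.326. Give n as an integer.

Need r·√(n−2)/√(1−r²) ≥ 2.326
√(n−2) ≥ 2.326·√(1−0.1444) / 0.38 = 2.326·0.924986 / 0.38 = 5.6619
n−2 ≥ 32.0571  ⇒  n ≥ 34.0571
Smallest integer n = 35

35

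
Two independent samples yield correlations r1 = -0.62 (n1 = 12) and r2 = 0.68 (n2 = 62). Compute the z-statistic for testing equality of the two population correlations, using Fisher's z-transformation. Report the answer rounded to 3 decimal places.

Fisher z-transforms: z1 = atanh(-0.62) = -0.725005, z2 = atanh(0.68) = 0.829114; difference d = -1.554119
Var(d) = 1/9 + 1/59 = 0.1111111 + 0.0169492 = 0.1280603
z = d/√Var(d) = -1.554119 / √0.1280603 = -1.554119 / 0.357855 = -4.343

-4.343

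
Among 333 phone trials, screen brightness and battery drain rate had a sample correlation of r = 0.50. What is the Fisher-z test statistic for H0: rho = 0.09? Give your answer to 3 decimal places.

z_r = atanh(0.50) = 0.549306,  z_0 = atanh(0.09) = 0.090244
SE = 1/√(n−3) = 1/√330 = 0.055048
z = (z_r − z_0)/SE = (0.549306 − 0.090244) / 0.055048 = 0.459062 / 0.055048 = 8.339

8.339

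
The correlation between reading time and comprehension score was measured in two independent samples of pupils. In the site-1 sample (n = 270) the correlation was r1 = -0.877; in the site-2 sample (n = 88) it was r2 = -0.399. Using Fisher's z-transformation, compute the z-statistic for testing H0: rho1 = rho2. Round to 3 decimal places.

z1 = atanh(-0.877) = -1.362623,  z2 = atanh(-0.399) = -0.422459
SE = √(1/(n1−3) + 1/(n2−3)) = √(1/267 + 1/85) = √(0.0037453 + 0.0117647) = √0.0155100 = 0.124539
z = (z1 − z2)/SE = (-1.362623 − (-0.422459)) / 0.124539 = -0.940164 / 0.124539 = -7.549

-7.549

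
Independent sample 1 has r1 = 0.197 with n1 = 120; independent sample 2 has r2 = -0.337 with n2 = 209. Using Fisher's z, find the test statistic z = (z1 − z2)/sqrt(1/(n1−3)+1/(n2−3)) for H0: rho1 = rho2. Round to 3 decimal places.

4.754

z1 = atanh(0.197) = 0.199609,  z2 = atanh(-0.337) = -0.350704
SE = √(1/(n1−3) + 1/(n2−3)) = √(1/117 + 1/206) = √(0.0085470 + 0.0048544) = √0.0134014 = 0.115764
z = (z1 − z2)/SE = (0.199609 − (-0.350704)) / 0.115764 = 0.550313 / 0.115764 = 4.754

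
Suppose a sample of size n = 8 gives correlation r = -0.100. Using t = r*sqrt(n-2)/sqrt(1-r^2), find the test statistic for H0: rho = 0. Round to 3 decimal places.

-0.246

t = r·√(n−2) / √(1−r²) with r = -0.100, n = 8
  = -0.100·√6 / √(1 − 0.010000)
  = -0.100·2.449490 / 0.994987
  = -0.244949 / 0.994987 = -0.246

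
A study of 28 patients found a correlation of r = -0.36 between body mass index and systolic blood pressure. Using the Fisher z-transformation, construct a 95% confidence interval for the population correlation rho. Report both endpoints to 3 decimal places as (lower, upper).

z_r = atanh(-0.36) = -0.376886;  SE = 1/√(n−3) = 1/√25 = 0.200000
z-limits: -0.376886 ± 1.960·0.200000 = -0.376886 ± 0.392000 = [-0.768886, 0.015114]
ρ-limits: (tanh -0.768886, tanh 0.015114) = (-0.646, 0.015)

(-0.646, 0.015)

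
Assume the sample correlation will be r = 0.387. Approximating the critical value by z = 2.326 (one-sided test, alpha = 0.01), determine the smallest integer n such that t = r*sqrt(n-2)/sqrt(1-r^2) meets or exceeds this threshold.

r√(n−2)/√(1−r²) ≥ 2.326  ⇔  n−2 ≥ (2.326)²·(1−r²)/r²
(1−r²)/r² = (1−0.149769)/0.149769 = 5.6769
n ≥ 2 + 5.410276·5.6769 = 2 + 30.7136 = 32.7136
⌈32.7136⌉ = 33

33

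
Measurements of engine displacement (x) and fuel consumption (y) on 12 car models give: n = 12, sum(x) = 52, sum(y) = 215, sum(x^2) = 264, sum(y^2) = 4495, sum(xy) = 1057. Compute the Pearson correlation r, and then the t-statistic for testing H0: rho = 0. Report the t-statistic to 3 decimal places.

Numerator: nΣxy − (Σx)(Σy) = 12·1057 − (52)(215) = 1504
Denominator: √[(nΣx²−(Σx)²)(nΣy²−(Σy)²)]
  nΣx²−(Σx)² = 12·264 − 2704 = 464;  nΣy²−(Σy)² = 12·4495 − 46225 = 7715
  √(464·7715) = √3579760 = 1892.0254
r = 1504 / 1892.0254 = 0.7949
t = r·√(n−2)/√(1−r²) = 0.7949·√10 / √(1−0.631866) = 2.513695 / 0.606740 = 4.143

4.143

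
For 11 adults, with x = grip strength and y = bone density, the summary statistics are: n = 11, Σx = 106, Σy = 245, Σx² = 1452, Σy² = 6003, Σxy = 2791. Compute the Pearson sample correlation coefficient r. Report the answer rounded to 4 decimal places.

0.8869

S_xy = nΣxy − ΣxΣy = 11·2791 − 106·245 = 30701 − 25970 = 4731
S_xx = nΣx² − (Σx)² = 11·1452 − 106² = 15972 − 11236 = 4736
S_yy = nΣy² − (Σy)² = 11·6003 − 245² = 66033 − 60025 = 6008
r = S_xy / √(S_xx·S_yy) = 4731 / √(4736·6008) = 4731 / √28453888 = 4731 / 5334.2186 = 0.8869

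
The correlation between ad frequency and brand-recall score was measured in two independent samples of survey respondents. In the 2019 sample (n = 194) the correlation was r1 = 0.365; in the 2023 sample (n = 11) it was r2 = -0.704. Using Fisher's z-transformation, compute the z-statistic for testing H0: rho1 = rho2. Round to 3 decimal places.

Fisher z-transforms: z1 = atanh(0.365) = 0.382642, z2 = atanh(-0.704) = -0.875187; difference d = 1.257829
Var(d) = 1/191 + 1/8 = 0.0052356 + 0.1250000 = 0.1302356
z = d/√Var(d) = 1.257829 / √0.1302356 = 1.257829 / 0.360882 = 3.485

3.485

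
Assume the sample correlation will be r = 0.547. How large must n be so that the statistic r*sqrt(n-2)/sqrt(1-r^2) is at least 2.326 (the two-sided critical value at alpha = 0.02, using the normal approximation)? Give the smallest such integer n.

r√(n−2)/√(1−r²) ≥ 2.326  ⇔  n−2 ≥ (2.326)²·(1−r²)/r²
(1−r²)/r² = (1−0.299209)/0.299209 = 2.3421
n ≥ 2 + 5.410276·2.3421 = 2 + 12.6714 = 14.6714
⌈14.6714⌉ = 15

15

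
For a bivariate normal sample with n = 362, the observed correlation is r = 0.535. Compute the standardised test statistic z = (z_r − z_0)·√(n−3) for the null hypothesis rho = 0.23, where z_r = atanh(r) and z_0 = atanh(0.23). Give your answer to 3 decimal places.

Fisher z: atanh(0.535) = 0.597124, atanh(0.23) = 0.234189
z = (z_r − z_0)·√(n−3) = (0.597124 − 0.234189)·√359 = 0.362935 · 18.947295 = 6.877

6.877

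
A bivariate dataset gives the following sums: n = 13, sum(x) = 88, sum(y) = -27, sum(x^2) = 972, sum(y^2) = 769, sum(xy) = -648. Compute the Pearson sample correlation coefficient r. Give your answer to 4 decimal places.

S_xy = nΣxy − ΣxΣy = 13·(-648) − 88·(-27) = -8424 − (-2376) = -6048
S_xx = nΣx² − (Σx)² = 13·972 − 88² = 12636 − 7744 = 4892
S_yy = nΣy² − (Σy)² = 13·769 − (-27)² = 9997 − 729 = 9268
r = S_xy / √(S_xx·S_yy) = -6048 / √(4892·9268) = -6048 / √45339056 = -6048 / 6733.4283 = -0.8982

-0.8982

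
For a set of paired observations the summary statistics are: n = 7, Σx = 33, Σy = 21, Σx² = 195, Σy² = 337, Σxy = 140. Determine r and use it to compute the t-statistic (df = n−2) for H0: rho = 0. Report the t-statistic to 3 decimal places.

0.960

S_xy = nΣxy − ΣxΣy = 7·140 − 33·21 = 980 − 693 = 287
S_xx = nΣx² − (Σx)² = 7·195 − 33² = 1365 − 1089 = 276
S_yy = nΣy² − (Σy)² = 7·337 − 21² = 2359 − 441 = 1918
r = S_xy / √(S_xx·S_yy) = 287 / √(276·1918) = 287 / √529368 = 287 / 727.5768 = 0.3945
t = r·√(n−2)/√(1−r²) = 0.3945·√5 / √(1−0.155630) = 0.882129 / 0.918896 = 0.960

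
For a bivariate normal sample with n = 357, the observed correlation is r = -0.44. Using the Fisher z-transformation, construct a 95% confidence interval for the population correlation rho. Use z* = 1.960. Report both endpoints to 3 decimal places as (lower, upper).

(-0.520, -0.352)

Fisher z: z_r = atanh(r) = ½·ln((1+(-0.44))/(1−(-0.44))) = -0.472231
SE(z) = 1/√(n−3) = 1/√354 = 0.053149
95% ⇒ z* = 1.960; margin = 1.960·0.053149 = 0.104172
CI on z-scale: (-0.576403, -0.368059)
Back-transform: tanh(-0.576403) = -0.520046, tanh(-0.368059) = -0.352293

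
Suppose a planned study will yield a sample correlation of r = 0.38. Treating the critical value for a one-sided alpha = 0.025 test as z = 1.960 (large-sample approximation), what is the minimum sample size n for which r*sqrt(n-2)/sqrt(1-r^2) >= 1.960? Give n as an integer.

25

Need r·√(n−2)/√(1−r²) ≥ 1.960
√(n−2) ≥ 1.960·√(1−0.1444) / 0.38 = 1.960·0.924986 / 0.38 = 4.7710
n−2 ≥ 22.7624  ⇒  n ≥ 24.7624
Smallest integer n = 25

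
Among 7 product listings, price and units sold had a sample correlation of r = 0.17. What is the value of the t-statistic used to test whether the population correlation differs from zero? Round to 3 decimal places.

0.386

t = r·√(n−2) / √(1−r²) with r = 0.17, n = 7
  = 0.17·√5 / √(1 − 0.0289)
  = 0.17·2.236068 / 0.985444
  = 0.380132 / 0.985444 = 0.386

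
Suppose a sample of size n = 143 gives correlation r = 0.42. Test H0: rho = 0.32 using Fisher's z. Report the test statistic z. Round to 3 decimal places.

1.373

Fisher z: atanh(0.42) = 0.447692, atanh(0.32) = 0.331647
z = (z_r − z_0)·√(n−3) = (0.447692 − 0.331647)·√140 = 0.116045 · 11.832160 = 1.373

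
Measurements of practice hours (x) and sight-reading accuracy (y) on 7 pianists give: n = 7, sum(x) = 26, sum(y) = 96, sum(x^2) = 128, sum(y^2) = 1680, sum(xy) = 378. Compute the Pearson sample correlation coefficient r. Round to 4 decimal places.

0.2005

S_xy = nΣxy − ΣxΣy = 7·378 − 26·96 = 2646 − 2496 = 150
S_xx = nΣx² − (Σx)² = 7·128 − 26² = 896 − 676 = 220
S_yy = nΣy² − (Σy)² = 7·1680 − 96² = 11760 − 9216 = 2544
r = S_xy / √(S_xx·S_yy) = 150 / √(220·2544) = 150 / √559680 = 150 / 748.1176 = 0.2005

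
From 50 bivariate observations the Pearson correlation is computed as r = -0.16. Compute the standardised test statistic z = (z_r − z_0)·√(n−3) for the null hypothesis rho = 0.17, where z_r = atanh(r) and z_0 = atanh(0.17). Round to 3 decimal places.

z_r = atanh(-0.16) = -0.161387,  z_0 = atanh(0.17) = 0.171667
SE = 1/√(n−3) = 1/√47 = 0.145865
z = (z_r − z_0)/SE = (-0.161387 − 0.171667) / 0.145865 = -0.333054 / 0.145865 = -2.283

-2.283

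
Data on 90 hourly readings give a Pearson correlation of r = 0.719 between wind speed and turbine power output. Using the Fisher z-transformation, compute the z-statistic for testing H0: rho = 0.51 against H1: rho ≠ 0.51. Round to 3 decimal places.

3.198

z_r = atanh(0.719) = 0.905572,  z_0 = atanh(0.51) = 0.562730
SE = 1/√(n−3) = 1/√87 = 0.107211
z = (z_r − z_0)/SE = (0.905572 − 0.562730) / 0.107211 = 0.342842 / 0.107211 = 3.198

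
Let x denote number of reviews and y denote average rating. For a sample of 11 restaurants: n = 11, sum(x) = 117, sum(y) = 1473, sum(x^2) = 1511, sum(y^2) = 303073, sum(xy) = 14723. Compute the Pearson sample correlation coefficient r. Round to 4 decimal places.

-0.1778

S_xy = nΣxy − ΣxΣy = 11·14723 − 117·1473 = 161953 − 172341 = -10388
S_xx = nΣx² − (Σx)² = 11·1511 − 117² = 16621 − 13689 = 2932
S_yy = nΣy² − (Σy)² = 11·303073 − 1473² = 3333803 − 2169729 = 1164074
r = S_xy / √(S_xx·S_yy) = -10388 / √(2932·1164074) = -10388 / √3413064968 = -10388 / 58421.4427 = -0.1778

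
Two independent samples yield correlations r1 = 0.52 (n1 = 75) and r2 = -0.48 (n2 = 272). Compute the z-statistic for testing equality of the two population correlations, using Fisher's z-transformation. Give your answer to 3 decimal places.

Fisher z-transforms: z1 = atanh(0.52) = 0.576340, z2 = atanh(-0.48) = -0.522984; difference d = 1.099324
Var(d) = 1/72 + 1/269 = 0.0138889 + 0.0037175 = 0.0176064
z = d/√Var(d) = 1.099324 / √0.0176064 = 1.099324 / 0.132689 = 8.285

8.285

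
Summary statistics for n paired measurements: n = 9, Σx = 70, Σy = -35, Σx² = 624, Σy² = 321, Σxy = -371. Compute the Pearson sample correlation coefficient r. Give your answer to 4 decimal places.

S_xy = nΣxy − ΣxΣy = 9·(-371) − 70·(-35) = -3339 − (-2450) = -889
S_xx = nΣx² − (Σx)² = 9·624 − 70² = 5616 − 4900 = 716
S_yy = nΣy² − (Σy)² = 9·321 − (-35)² = 2889 − 1225 = 1664
r = S_xy / √(S_xx·S_yy) = -889 / √(716·1664) = -889 / √1191424 = -889 / 1091.5237 = -0.8145

-0.8145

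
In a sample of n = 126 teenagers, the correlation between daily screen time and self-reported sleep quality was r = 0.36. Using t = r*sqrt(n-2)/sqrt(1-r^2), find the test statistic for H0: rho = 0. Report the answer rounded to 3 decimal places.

1 − r² = 1 − 0.1296 = 0.8704;  √(1−r²) = 0.932952
√(n−2) = √124 = 11.135529
t = r·√(n−2)/√(1−r²) = 0.36 · 11.135529 / 0.932952 = 4.297

4.297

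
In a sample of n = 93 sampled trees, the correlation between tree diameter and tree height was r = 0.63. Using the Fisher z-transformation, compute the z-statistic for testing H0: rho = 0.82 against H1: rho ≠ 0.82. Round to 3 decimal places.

-3.941

Fisher z: atanh(0.63) = 0.741416, atanh(0.82) = 1.156817
z = (z_r − z_0)·√(n−3) = (0.741416 − 1.156817)·√90 = -0.415401 · 9.486833 = -3.941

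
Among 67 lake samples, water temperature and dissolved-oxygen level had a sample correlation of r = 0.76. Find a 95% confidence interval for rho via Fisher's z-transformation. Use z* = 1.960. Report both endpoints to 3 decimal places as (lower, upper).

(0.636, 0.846)

z_r = atanh(0.76) = 0.996215;  SE = 1/√(n−3) = 1/√64 = 0.125000
z-limits: 0.996215 ± 1.960·0.125000 = 0.996215 ± 0.245000 = [0.751215, 1.241215]
ρ-limits: (tanh 0.751215, tanh 1.241215) = (0.636, 0.846)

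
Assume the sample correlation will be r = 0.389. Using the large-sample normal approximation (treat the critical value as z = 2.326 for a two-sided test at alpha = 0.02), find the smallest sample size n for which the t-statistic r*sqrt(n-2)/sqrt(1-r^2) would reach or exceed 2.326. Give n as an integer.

Need r·√(n−2)/√(1−r²) ≥ 2.326
√(n−2) ≥ 2.326·√(1−0.151321) / 0.389 = 2.326·0.921238 / 0.389 = 5.5085
n−2 ≥ 30.3436  ⇒  n ≥ 32.3436
Smallest integer n = 33

33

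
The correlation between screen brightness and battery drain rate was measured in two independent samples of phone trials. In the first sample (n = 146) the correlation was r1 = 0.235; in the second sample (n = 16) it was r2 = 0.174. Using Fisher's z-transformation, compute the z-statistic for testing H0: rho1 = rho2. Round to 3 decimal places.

0.220

Fisher z-transforms: z1 = atanh(0.235) = 0.239475, z2 = atanh(0.174) = 0.175789; difference d = 0.063686
Var(d) = 1/143 + 1/13 = 0.0069930 + 0.0769231 = 0.0839161
z = d/√Var(d) = 0.063686 / √0.0839161 = 0.063686 / 0.289683 = 0.220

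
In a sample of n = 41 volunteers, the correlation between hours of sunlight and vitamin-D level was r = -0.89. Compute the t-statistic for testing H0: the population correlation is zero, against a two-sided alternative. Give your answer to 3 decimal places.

-12.190

t = r·√(n−2) / √(1−r²) with r = -0.89, n = 41
  = -0.89·√39 / √(1 − 0.7921)
  = -0.89·6.244998 / 0.455961
  = -5.558048 / 0.455961 = -12.190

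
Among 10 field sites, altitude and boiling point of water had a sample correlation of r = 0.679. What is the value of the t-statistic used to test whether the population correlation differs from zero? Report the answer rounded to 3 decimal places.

2.616

t = r·√(n−2) / √(1−r²) with r = 0.679, n = 10
  = 0.679·√8 / √(1 − 0.461041)
  = 0.679·2.828427 / 0.734138
  = 1.920502 / 0.734138 = 2.616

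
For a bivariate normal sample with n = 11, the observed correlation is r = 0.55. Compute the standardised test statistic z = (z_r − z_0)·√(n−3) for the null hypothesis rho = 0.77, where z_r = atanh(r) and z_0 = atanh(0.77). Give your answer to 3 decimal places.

-1.137

z_r = atanh(0.55) = 0.618381,  z_0 = atanh(0.77) = 1.020328
SE = 1/√(n−3) = 1/√8 = 0.353553
z = (z_r − z_0)/SE = (0.618381 − 1.020328) / 0.353553 = -0.401947 / 0.353553 = -1.137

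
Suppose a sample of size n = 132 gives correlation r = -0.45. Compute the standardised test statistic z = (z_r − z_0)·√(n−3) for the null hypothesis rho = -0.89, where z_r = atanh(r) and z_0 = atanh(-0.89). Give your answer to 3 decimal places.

10.645

Fisher z: atanh(-0.45) = -0.484700, atanh(-0.89) = -1.421926
z = (z_r − z_0)·√(n−3) = (-0.484700 − (-1.421926))·√129 = 0.937226 · 11.357817 = 10.645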